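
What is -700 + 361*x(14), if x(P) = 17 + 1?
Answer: 5798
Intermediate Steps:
x(P) = 18
-700 + 361*x(14) = -700 + 361*18 = -700 + 6498 = 5798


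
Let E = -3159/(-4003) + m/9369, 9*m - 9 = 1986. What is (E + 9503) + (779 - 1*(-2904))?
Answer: 1483678916714/112512321 ≈ 13187.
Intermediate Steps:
m = 665/3 (m = 1 + (⅑)*1986 = 1 + 662/3 = 665/3 ≈ 221.67)
E = 91452008/112512321 (E = -3159/(-4003) + (665/3)/9369 = -3159*(-1/4003) + (665/3)*(1/9369) = 3159/4003 + 665/28107 = 91452008/112512321 ≈ 0.81282)
(E + 9503) + (779 - 1*(-2904)) = (91452008/112512321 + 9503) + (779 - 1*(-2904)) = 1069296038471/112512321 + (779 + 2904) = 1069296038471/112512321 + 3683 = 1483678916714/112512321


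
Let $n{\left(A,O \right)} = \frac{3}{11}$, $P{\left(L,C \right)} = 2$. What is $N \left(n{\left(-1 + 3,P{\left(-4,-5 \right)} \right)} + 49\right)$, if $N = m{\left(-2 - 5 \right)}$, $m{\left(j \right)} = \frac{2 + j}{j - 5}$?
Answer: $\frac{1355}{66} \approx 20.53$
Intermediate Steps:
$m{\left(j \right)} = \frac{2 + j}{-5 + j}$
$N = \frac{5}{12}$ ($N = \frac{2 - 7}{-5 - 7} = \frac{1}{-12} \left(-5\right) = \left(- \frac{1}{12}\right) \left(-5\right) = \frac{5}{12} \approx 0.41667$)
$n{\left(A,O \right)} = \frac{3}{11}$ ($n{\left(A,O \right)} = 3 \cdot \frac{1}{11} = \frac{3}{11}$)
$N \left(n{\left(-1 + 3,P{\left(-4,-5 \right)} \right)} + 49\right) = \frac{5 \left(\frac{3}{11} + 49\right)}{12} = \frac{5}{12} \cdot \frac{542}{11} = \frac{1355}{66}$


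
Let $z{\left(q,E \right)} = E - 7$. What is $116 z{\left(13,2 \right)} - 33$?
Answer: $-613$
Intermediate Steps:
$z{\left(q,E \right)} = -7 + E$
$116 z{\left(13,2 \right)} - 33 = 116 \left(-7 + 2\right) - 33 = 116 \left(-5\right) - 33 = -580 - 33 = -613$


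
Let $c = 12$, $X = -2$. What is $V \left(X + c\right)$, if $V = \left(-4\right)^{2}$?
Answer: $160$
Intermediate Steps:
$V = 16$
$V \left(X + c\right) = 16 \left(-2 + 12\right) = 16 \cdot 10 = 160$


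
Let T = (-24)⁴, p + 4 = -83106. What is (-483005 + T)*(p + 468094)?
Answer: -58220745336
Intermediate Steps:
p = -83110 (p = -4 - 83106 = -83110)
T = 331776
(-483005 + T)*(p + 468094) = (-483005 + 331776)*(-83110 + 468094) = -151229*384984 = -58220745336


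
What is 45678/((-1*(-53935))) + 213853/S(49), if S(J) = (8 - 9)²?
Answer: 501487271/2345 ≈ 2.1385e+5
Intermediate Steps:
S(J) = 1 (S(J) = (-1)² = 1)
45678/((-1*(-53935))) + 213853/S(49) = 45678/((-1*(-53935))) + 213853/1 = 45678/53935 + 213853*1 = 45678*(1/53935) + 213853 = 1986/2345 + 213853 = 501487271/2345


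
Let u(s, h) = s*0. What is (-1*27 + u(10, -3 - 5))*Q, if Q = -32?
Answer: 864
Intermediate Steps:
u(s, h) = 0
(-1*27 + u(10, -3 - 5))*Q = (-1*27 + 0)*(-32) = (-27 + 0)*(-32) = -27*(-32) = 864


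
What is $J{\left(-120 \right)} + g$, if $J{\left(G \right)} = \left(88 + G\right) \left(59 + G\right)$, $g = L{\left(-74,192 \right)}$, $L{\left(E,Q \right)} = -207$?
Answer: $1745$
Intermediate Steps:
$g = -207$
$J{\left(G \right)} = \left(59 + G\right) \left(88 + G\right)$
$J{\left(-120 \right)} + g = \left(5192 + \left(-120\right)^{2} + 147 \left(-120\right)\right) - 207 = \left(5192 + 14400 - 17640\right) - 207 = 1952 - 207 = 1745$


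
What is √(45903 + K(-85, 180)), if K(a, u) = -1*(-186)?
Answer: 9*√569 ≈ 214.68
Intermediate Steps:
K(a, u) = 186
√(45903 + K(-85, 180)) = √(45903 + 186) = √46089 = 9*√569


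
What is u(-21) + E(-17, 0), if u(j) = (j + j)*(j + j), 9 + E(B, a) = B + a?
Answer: 1738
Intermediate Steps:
E(B, a) = -9 + B + a (E(B, a) = -9 + (B + a) = -9 + B + a)
u(j) = 4*j**2 (u(j) = (2*j)*(2*j) = 4*j**2)
u(-21) + E(-17, 0) = 4*(-21)**2 + (-9 - 17 + 0) = 4*441 - 26 = 1764 - 26 = 1738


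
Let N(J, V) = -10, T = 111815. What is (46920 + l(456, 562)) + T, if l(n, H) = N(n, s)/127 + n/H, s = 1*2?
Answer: 5664802091/35687 ≈ 1.5874e+5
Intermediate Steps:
s = 2
l(n, H) = -10/127 + n/H
(46920 + l(456, 562)) + T = (46920 + (-10/127 + 456/562)) + 111815 = (46920 + (-10/127 + 456*(1/562))) + 111815 = (46920 + (-10/127 + 228/281)) + 111815 = (46920 + 26146/35687) + 111815 = 1674460186/35687 + 111815 = 5664802091/35687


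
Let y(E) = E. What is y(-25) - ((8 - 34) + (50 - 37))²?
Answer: -194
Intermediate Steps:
y(-25) - ((8 - 34) + (50 - 37))² = -25 - ((8 - 34) + (50 - 37))² = -25 - (-26 + 13)² = -25 - 1*(-13)² = -25 - 1*169 = -25 - 169 = -194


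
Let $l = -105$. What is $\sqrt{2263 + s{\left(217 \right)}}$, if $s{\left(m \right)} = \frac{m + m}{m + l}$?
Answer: $\frac{3 \sqrt{4030}}{4} \approx 47.612$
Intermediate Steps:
$s{\left(m \right)} = \frac{2 m}{-105 + m}$ ($s{\left(m \right)} = \frac{m + m}{m - 105} = \frac{2 m}{-105 + m}$)
$\sqrt{2263 + s{\left(217 \right)}} = \sqrt{2263 + 2 \cdot 217 \frac{1}{-105 + 217}} = \sqrt{2263 + 2 \cdot 217 \cdot \frac{1}{112}} = \sqrt{2263 + \frac{31}{8}} = \sqrt{\frac{18135}{8}} = \frac{3 \sqrt{4030}}{4}$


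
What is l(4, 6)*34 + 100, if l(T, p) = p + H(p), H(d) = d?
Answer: 508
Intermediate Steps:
l(T, p) = 2*p (l(T, p) = p + p = 2*p)
l(4, 6)*34 + 100 = (2*6)*34 + 100 = 12*34 + 100 = 408 + 100 = 508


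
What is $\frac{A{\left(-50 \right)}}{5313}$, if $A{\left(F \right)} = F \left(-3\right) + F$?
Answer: $\frac{100}{5313} \approx 0.018822$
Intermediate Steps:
$A{\left(F \right)} = - 2 F$ ($A{\left(F \right)} = - 3 F + F = - 2 F$)
$\frac{A{\left(-50 \right)}}{5313} = \frac{\left(-2\right) \left(-50\right)}{5313} = 100 \cdot \frac{1}{5313} = \frac{100}{5313}$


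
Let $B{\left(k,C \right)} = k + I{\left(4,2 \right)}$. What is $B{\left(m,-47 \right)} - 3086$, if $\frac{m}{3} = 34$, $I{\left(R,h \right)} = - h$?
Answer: $-2986$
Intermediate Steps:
$m = 102$ ($m = 3 \cdot 34 = 102$)
$B{\left(k,C \right)} = -2 + k$ ($B{\left(k,C \right)} = k - 2 = -2 + k$)
$B{\left(m,-47 \right)} - 3086 = \left(-2 + 102\right) - 3086 = 100 - 3086 = -2986$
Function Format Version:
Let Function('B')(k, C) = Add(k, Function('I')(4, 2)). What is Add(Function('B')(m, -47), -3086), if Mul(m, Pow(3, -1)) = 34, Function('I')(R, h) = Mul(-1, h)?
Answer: -2986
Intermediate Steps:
m = 102 (m = Mul(3, 34) = 102)
Function('B')(k, C) = Add(-2, k) (Function('B')(k, C) = Add(k, Mul(-1, 2)) = Add(k, -2) = Add(-2, k))
Add(Function('B')(m, -47), -3086) = Add(Add(-2, 102), -3086) = Add(100, -3086) = -2986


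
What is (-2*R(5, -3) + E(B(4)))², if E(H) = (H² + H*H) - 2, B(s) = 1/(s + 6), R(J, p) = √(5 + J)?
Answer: 109801/2500 + 198*√10/25 ≈ 68.966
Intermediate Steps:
B(s) = 1/(6 + s)
E(H) = -2 + 2*H² (E(H) = (H² + H²) - 2 = 2*H² - 2 = -2 + 2*H²)
(-2*R(5, -3) + E(B(4)))² = (-2*√(5 + 5) + (-2 + 2*(1/(6 + 4))²))² = (-2*√10 + (-2 + 2*(1/10)²))² = (-2*√10 + (-2 + 2*(⅒)²))² = (-2*√10 + (-2 + 2*(1/100)))² = (-2*√10 + (-2 + 1/50))² = (-2*√10 - 99/50)² = (-99/50 - 2*√10)²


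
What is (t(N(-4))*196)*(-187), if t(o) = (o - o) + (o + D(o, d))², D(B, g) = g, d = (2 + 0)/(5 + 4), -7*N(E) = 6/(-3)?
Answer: -765952/81 ≈ -9456.2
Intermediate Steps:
N(E) = 2/7 (N(E) = -6/(7*(-3)) = -6*(-1)/(7*3) = -⅐*(-2) = 2/7)
d = 2/9 ≈ 0.22222
t(o) = (2/9 + o)² (t(o) = (o - o) + (o + 2/9)² = 0 + (2/9 + o)² = (2/9 + o)²)
(t(N(-4))*196)*(-187) = (((2 + 9*(2/7))²/81)*196)*(-187) = (((2 + 18/7)²/81)*196)*(-187) = (((32/7)²/81)*196)*(-187) = (((1/81)*(1024/49))*196)*(-187) = ((1024/3969)*196)*(-187) = (4096/81)*(-187) = -765952/81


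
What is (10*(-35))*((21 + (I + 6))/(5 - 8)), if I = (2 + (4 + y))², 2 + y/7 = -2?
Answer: 178850/3 ≈ 59617.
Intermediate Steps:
y = -28 (y = -14 + 7*(-2) = -14 - 14 = -28)
I = 484 (I = (2 + (4 - 28))² = (2 - 24)² = (-22)² = 484)
(10*(-35))*((21 + (I + 6))/(5 - 8)) = (10*(-35))*((21 + (484 + 6))/(5 - 8)) = -350*(21 + 490)/(-3) = -178850*(-1)/3 = -350*(-511/3) = 178850/3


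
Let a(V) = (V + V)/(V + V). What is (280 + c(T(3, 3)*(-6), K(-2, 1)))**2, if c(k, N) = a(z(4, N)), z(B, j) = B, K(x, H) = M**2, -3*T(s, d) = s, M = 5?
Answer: 78961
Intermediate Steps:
T(s, d) = -s/3
K(x, H) = 25 (K(x, H) = 5**2 = 25)
a(V) = 1 (a(V) = (2*V)/((2*V)) = (2*V)*(1/(2*V)) = 1)
c(k, N) = 1
(280 + c(T(3, 3)*(-6), K(-2, 1)))**2 = (280 + 1)**2 = 281**2 = 78961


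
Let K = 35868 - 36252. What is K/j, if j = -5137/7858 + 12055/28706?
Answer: 21654887808/13183633 ≈ 1642.6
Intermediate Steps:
j = -13183633/56392937 (j = -5137*1/7858 + 12055*(1/28706) = -5137/7858 + 12055/28706 = -13183633/56392937 ≈ -0.23378)
K = -384
K/j = -384/(-13183633/56392937) = -384*(-56392937/13183633) = 21654887808/13183633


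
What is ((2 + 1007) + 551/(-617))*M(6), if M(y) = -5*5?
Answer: -15550050/617 ≈ -25203.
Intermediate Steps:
M(y) = -25
((2 + 1007) + 551/(-617))*M(6) = ((2 + 1007) + 551/(-617))*(-25) = (1009 + 551*(-1/617))*(-25) = (1009 - 551/617)*(-25) = (622002/617)*(-25) = -15550050/617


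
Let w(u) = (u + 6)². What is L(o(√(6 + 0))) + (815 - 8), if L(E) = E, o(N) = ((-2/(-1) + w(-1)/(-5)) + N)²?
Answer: 822 - 6*√6 ≈ 807.30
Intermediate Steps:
w(u) = (6 + u)²
o(N) = (-3 + N)² (o(N) = ((-2/(-1) + (6 - 1)²/(-5)) + N)² = ((-2*(-1) + 5²*(-⅕)) + N)² = ((2 + 25*(-⅕)) + N)² = ((2 - 5) + N)² = (-3 + N)²)
L(o(√(6 + 0))) + (815 - 8) = (-3 + √(6 + 0))² + (815 - 8) = (-3 + √6)² + 807 = 807 + (-3 + √6)²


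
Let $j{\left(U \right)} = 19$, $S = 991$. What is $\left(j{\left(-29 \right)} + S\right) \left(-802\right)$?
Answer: $-810020$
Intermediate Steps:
$\left(j{\left(-29 \right)} + S\right) \left(-802\right) = \left(19 + 991\right) \left(-802\right) = 1010 \left(-802\right) = -810020$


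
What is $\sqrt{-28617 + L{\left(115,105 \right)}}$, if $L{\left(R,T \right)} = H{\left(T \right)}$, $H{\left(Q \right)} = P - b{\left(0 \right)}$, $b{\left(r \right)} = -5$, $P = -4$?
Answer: $14 i \sqrt{146} \approx 169.16 i$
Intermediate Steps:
$H{\left(Q \right)} = 1$ ($H{\left(Q \right)} = -4 - -5 = -4 + 5 = 1$)
$L{\left(R,T \right)} = 1$
$\sqrt{-28617 + L{\left(115,105 \right)}} = \sqrt{-28617 + 1} = \sqrt{-28616} = 14 i \sqrt{146}$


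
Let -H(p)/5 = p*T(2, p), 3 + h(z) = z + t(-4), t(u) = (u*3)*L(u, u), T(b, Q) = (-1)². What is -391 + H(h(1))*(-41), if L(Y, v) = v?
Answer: 9039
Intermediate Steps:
T(b, Q) = 1
t(u) = 3*u² (t(u) = (u*3)*u = (3*u)*u = 3*u²)
h(z) = 45 + z (h(z) = -3 + (z + 3*(-4)²) = -3 + (z + 3*16) = -3 + (z + 48) = -3 + (48 + z) = 45 + z)
H(p) = -5*p
-391 + H(h(1))*(-41) = -391 - 5*(45 + 1)*(-41) = -391 - 5*46*(-41) = -391 - 230*(-41) = -391 + 9430 = 9039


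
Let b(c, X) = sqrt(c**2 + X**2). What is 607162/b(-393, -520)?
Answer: 607162*sqrt(424849)/424849 ≈ 931.51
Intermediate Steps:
b(c, X) = sqrt(X**2 + c**2)
607162/b(-393, -520) = 607162/(sqrt((-520)**2 + (-393)**2)) = 607162/(sqrt(270400 + 154449)) = 607162/(sqrt(424849)) = 607162*(sqrt(424849)/424849) = 607162*sqrt(424849)/424849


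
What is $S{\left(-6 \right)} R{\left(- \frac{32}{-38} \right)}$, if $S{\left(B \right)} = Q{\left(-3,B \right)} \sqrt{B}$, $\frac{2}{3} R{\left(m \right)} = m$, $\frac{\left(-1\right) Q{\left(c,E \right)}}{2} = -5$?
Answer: $\frac{240 i \sqrt{6}}{19} \approx 30.941 i$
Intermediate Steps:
$Q{\left(c,E \right)} = 10$ ($Q{\left(c,E \right)} = \left(-2\right) \left(-5\right) = 10$)
$R{\left(m \right)} = \frac{3 m}{2}$
$S{\left(B \right)} = 10 \sqrt{B}$
$S{\left(-6 \right)} R{\left(- \frac{32}{-38} \right)} = 10 \sqrt{-6} \frac{3 \left(- \frac{32}{-38}\right)}{2} = 10 i \sqrt{6} \frac{3 \left(\left(-32\right) \left(- \frac{1}{38}\right)\right)}{2} = 10 i \sqrt{6} \cdot \frac{3}{2} \cdot \frac{16}{19} = 10 i \sqrt{6} \cdot \frac{24}{19} = \frac{240 i \sqrt{6}}{19}$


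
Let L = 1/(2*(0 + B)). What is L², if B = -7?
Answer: 1/196 ≈ 0.0051020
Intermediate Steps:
L = -1/14 (L = 1/(2*(0 - 7)) = 1/(2*(-7)) = 1/(-14) = -1/14 ≈ -0.071429)
L² = (-1/14)² = 1/196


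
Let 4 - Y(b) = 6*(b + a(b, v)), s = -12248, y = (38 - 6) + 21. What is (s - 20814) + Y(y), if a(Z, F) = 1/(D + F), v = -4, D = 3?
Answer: -33370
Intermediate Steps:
y = 53 (y = 32 + 21 = 53)
a(Z, F) = 1/(3 + F)
Y(b) = 10 - 6*b (Y(b) = 4 - 6*(b + 1/(3 - 4)) = 4 - 6*(b + 1/(-1)) = 4 - 6*(b - 1) = 4 - 6*(-1 + b) = 4 - (-6 + 6*b) = 4 + (6 - 6*b) = 10 - 6*b)
(s - 20814) + Y(y) = (-12248 - 20814) + (10 - 6*53) = -33062 + (10 - 318) = -33062 - 308 = -33370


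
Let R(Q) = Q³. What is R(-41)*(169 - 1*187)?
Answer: 1240578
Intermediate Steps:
R(-41)*(169 - 1*187) = (-41)³*(169 - 1*187) = -68921*(169 - 187) = -68921*(-18) = 1240578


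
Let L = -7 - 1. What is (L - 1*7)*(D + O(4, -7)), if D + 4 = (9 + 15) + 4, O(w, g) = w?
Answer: -420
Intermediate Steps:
L = -8
D = 24 (D = -4 + ((9 + 15) + 4) = -4 + (24 + 4) = -4 + 28 = 24)
(L - 1*7)*(D + O(4, -7)) = (-8 - 1*7)*(24 + 4) = (-8 - 7)*28 = -15*28 = -420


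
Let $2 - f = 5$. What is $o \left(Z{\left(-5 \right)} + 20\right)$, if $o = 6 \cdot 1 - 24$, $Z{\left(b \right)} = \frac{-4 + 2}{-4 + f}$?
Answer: $- \frac{2556}{7} \approx -365.14$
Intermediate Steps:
$f = -3$ ($f = 2 - 5 = -3$)
$Z{\left(b \right)} = \frac{2}{7}$ ($Z{\left(b \right)} = \frac{-4 + 2}{-4 - 3} = - \frac{2}{-7} = \left(-2\right) \left(- \frac{1}{7}\right) = \frac{2}{7}$)
$o = -18$ ($o = 6 - 24 = -18$)
$o \left(Z{\left(-5 \right)} + 20\right) = - 18 \left(\frac{2}{7} + 20\right) = \left(-18\right) \frac{142}{7} = - \frac{2556}{7}$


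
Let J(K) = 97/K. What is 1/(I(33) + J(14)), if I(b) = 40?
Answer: 14/657 ≈ 0.021309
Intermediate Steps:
1/(I(33) + J(14)) = 1/(40 + 97/14) = 1/(657/14) = 14/657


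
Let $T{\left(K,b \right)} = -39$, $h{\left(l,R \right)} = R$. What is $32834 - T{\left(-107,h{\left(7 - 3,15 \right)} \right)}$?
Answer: $32873$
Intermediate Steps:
$32834 - T{\left(-107,h{\left(7 - 3,15 \right)} \right)} = 32834 - -39 = 32834 + 39 = 32873$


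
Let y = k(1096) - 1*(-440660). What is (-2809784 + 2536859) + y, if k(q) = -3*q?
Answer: 164447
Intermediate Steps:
y = 437372 (y = -3*1096 - 1*(-440660) = -3288 + 440660 = 437372)
(-2809784 + 2536859) + y = (-2809784 + 2536859) + 437372 = -272925 + 437372 = 164447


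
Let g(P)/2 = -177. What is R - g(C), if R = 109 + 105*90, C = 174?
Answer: 9913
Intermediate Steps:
g(P) = -354 (g(P) = 2*(-177) = -354)
R = 9559 (R = 109 + 9450 = 9559)
R - g(C) = 9559 - 1*(-354) = 9559 + 354 = 9913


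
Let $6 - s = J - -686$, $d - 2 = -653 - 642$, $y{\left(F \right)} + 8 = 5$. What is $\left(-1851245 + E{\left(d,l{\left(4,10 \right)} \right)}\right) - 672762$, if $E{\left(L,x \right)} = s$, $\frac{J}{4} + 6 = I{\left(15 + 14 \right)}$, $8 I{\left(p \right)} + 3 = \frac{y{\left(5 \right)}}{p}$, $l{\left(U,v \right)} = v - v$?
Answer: $- \frac{73215182}{29} \approx -2.5247 \cdot 10^{6}$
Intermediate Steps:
$l{\left(U,v \right)} = 0$
$y{\left(F \right)} = -3$ ($y{\left(F \right)} = -8 + 5 = -3$)
$d = -1293$ ($d = 2 - 1295 = -1293$)
$I{\left(p \right)} = - \frac{3}{8} - \frac{3}{8 p}$ ($I{\left(p \right)} = - \frac{3}{8} + \frac{\left(-3\right) \frac{1}{p}}{8} = - \frac{3}{8} - \frac{3}{8 p}$)
$J = - \frac{741}{29}$ ($J = -24 + 4 \frac{3 \left(-1 - \left(15 + 14\right)\right)}{8 \left(15 + 14\right)} = -24 + 4 \frac{3 \left(-1 - 29\right)}{8 \cdot 29} = -24 + 4 \cdot \frac{3}{8} \cdot \frac{1}{29} \left(-1 - 29\right) = -24 + 4 \cdot \frac{3}{8} \cdot \frac{1}{29} \left(-30\right) = -24 + 4 \left(- \frac{45}{116}\right) = -24 - \frac{45}{29} = - \frac{741}{29} \approx -25.552$)
$s = - \frac{18979}{29}$ ($s = 6 - \left(- \frac{741}{29} - -686\right) = 6 - \left(- \frac{741}{29} + 686\right) = 6 - \frac{19153}{29} = - \frac{18979}{29} \approx -654.45$)
$E{\left(L,x \right)} = - \frac{18979}{29}$
$\left(-1851245 + E{\left(d,l{\left(4,10 \right)} \right)}\right) - 672762 = \left(-1851245 - \frac{18979}{29}\right) - 672762 = - \frac{53705084}{29} - 672762 = - \frac{73215182}{29}$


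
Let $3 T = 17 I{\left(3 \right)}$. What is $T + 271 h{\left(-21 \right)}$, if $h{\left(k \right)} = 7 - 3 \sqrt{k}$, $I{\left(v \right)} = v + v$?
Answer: $1931 - 813 i \sqrt{21} \approx 1931.0 - 3725.6 i$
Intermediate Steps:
$I{\left(v \right)} = 2 v$
$T = 34$ ($T = \frac{17 \cdot 2 \cdot 3}{3} = \frac{17 \cdot 6}{3} = \frac{1}{3} \cdot 102 = 34$)
$h{\left(k \right)} = 7 - 3 \sqrt{k}$
$T + 271 h{\left(-21 \right)} = 34 + 271 \left(7 - 3 \sqrt{-21}\right) = 34 + 271 \left(7 - 3 i \sqrt{21}\right) = 34 + \left(1897 - 813 i \sqrt{21}\right) = 1931 - 813 i \sqrt{21}$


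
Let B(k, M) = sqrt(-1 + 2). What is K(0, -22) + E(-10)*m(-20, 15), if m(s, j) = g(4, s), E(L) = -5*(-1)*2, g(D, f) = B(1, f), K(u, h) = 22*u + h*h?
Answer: 494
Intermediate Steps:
K(u, h) = h**2 + 22*u (K(u, h) = 22*u + h**2 = h**2 + 22*u)
B(k, M) = 1 (B(k, M) = sqrt(1) = 1)
g(D, f) = 1
E(L) = 10 (E(L) = 5*2 = 10)
m(s, j) = 1
K(0, -22) + E(-10)*m(-20, 15) = ((-22)**2 + 22*0) + 10*1 = (484 + 0) + 10 = 484 + 10 = 494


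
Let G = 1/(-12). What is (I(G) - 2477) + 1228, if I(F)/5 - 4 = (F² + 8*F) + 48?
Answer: -142891/144 ≈ -992.30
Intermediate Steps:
G = -1/12 ≈ -0.083333
I(F) = 260 + 5*F² + 40*F (I(F) = 20 + 5*((F² + 8*F) + 48) = 20 + 5*(48 + F² + 8*F) = 20 + (240 + 5*F² + 40*F) = 260 + 5*F² + 40*F)
(I(G) - 2477) + 1228 = ((260 + 5*(-1/12)² + 40*(-1/12)) - 2477) + 1228 = ((260 + 5*(1/144) - 10/3) - 2477) + 1228 = ((260 + 5/144 - 10/3) - 2477) + 1228 = (36965/144 - 2477) + 1228 = -319723/144 + 1228 = -142891/144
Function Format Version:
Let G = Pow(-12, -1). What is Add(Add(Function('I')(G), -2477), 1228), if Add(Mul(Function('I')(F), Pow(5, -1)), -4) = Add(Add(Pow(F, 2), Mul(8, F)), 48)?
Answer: Rational(-142891, 144) ≈ -992.30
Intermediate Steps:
G = Rational(-1, 12) ≈ -0.083333
Function('I')(F) = Add(260, Mul(5, Pow(F, 2)), Mul(40, F)) (Function('I')(F) = Add(20, Mul(5, Add(Add(Pow(F, 2), Mul(8, F)), 48))) = Add(20, Mul(5, Add(48, Pow(F, 2), Mul(8, F)))) = Add(20, Add(240, Mul(5, Pow(F, 2)), Mul(40, F))) = Add(260, Mul(5, Pow(F, 2)), Mul(40, F)))
Add(Add(Function('I')(G), -2477), 1228) = Add(Add(Add(260, Mul(5, Pow(Rational(-1, 12), 2)), Mul(40, Rational(-1, 12))), -2477), 1228) = Add(Add(Add(260, Mul(5, Rational(1, 144)), Rational(-10, 3)), -2477), 1228) = Add(Add(Add(260, Rational(5, 144), Rational(-10, 3)), -2477), 1228) = Add(Add(Rational(36965, 144), -2477), 1228) = Add(Rational(-319723, 144), 1228) = Rational(-142891, 144)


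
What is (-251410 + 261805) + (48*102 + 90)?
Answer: 15381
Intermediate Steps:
(-251410 + 261805) + (48*102 + 90) = 10395 + (4896 + 90) = 10395 + 4986 = 15381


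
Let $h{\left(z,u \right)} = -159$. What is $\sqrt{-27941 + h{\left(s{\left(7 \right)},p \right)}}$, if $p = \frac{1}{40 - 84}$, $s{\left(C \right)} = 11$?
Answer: $10 i \sqrt{281} \approx 167.63 i$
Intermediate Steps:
$p = - \frac{1}{44}$ ($p = \frac{1}{-44} = - \frac{1}{44} \approx -0.022727$)
$\sqrt{-27941 + h{\left(s{\left(7 \right)},p \right)}} = \sqrt{-27941 - 159} = \sqrt{-28100} = 10 i \sqrt{281}$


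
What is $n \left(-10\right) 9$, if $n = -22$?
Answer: $1980$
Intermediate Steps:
$n \left(-10\right) 9 = \left(-22\right) \left(-10\right) 9 = 220 \cdot 9 = 1980$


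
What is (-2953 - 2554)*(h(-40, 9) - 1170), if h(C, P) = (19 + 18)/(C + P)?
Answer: 199942649/31 ≈ 6.4498e+6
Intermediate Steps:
h(C, P) = 37/(C + P)
(-2953 - 2554)*(h(-40, 9) - 1170) = (-2953 - 2554)*(37/(-40 + 9) - 1170) = -5507*(37/(-31) - 1170) = -5507*(37*(-1/31) - 1170) = -5507*(-37/31 - 1170) = -5507*(-36307/31) = 199942649/31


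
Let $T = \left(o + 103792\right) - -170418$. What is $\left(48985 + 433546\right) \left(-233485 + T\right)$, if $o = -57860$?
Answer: $-8268168685$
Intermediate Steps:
$T = 216350$ ($T = \left(-57860 + 103792\right) - -170418 = 45932 + 170418 = 216350$)
$\left(48985 + 433546\right) \left(-233485 + T\right) = \left(48985 + 433546\right) \left(-233485 + 216350\right) = 482531 \left(-17135\right) = -8268168685$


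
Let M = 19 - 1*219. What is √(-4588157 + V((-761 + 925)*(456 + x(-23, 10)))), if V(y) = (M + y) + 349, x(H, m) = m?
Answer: 4*I*√281974 ≈ 2124.1*I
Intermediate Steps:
M = -200 (M = 19 - 219 = -200)
V(y) = 149 + y (V(y) = (-200 + y) + 349 = 149 + y)
√(-4588157 + V((-761 + 925)*(456 + x(-23, 10)))) = √(-4588157 + (149 + (-761 + 925)*(456 + 10))) = √(-4588157 + (149 + 164*466)) = √(-4588157 + (149 + 76424)) = √(-4588157 + 76573) = √(-4511584) = 4*I*√281974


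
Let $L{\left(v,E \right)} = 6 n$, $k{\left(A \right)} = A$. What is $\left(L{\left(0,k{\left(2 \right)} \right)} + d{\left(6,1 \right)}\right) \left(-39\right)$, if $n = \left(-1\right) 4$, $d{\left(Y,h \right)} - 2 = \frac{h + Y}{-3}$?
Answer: $949$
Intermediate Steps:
$d{\left(Y,h \right)} = 2 - \frac{Y}{3} - \frac{h}{3}$ ($d{\left(Y,h \right)} = 2 + \frac{h + Y}{-3} = 2 + \left(Y + h\right) \left(- \frac{1}{3}\right) = 2 - \left(\frac{Y}{3} + \frac{h}{3}\right) = 2 - \frac{Y}{3} - \frac{h}{3}$)
$n = -4$
$L{\left(v,E \right)} = -24$ ($L{\left(v,E \right)} = 6 \left(-4\right) = -24$)
$\left(L{\left(0,k{\left(2 \right)} \right)} + d{\left(6,1 \right)}\right) \left(-39\right) = \left(-24 - \frac{1}{3}\right) \left(-39\right) = \left(- \frac{73}{3}\right) \left(-39\right) = 949$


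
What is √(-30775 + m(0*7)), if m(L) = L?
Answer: 5*I*√1231 ≈ 175.43*I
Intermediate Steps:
√(-30775 + m(0*7)) = √(-30775 + 0*7) = √(-30775 + 0) = √(-30775) = 5*I*√1231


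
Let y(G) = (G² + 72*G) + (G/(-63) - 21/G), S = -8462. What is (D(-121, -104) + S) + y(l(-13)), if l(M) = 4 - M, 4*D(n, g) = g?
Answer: -7471837/1071 ≈ -6976.5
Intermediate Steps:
D(n, g) = g/4
y(G) = G² - 21/G + 4535*G/63 (y(G) = (G² + 72*G) + (G*(-1/63) - 21/G) = (G² + 72*G) + (-G/63 - 21/G) = (G² + 72*G) + (-21/G - G/63) = G² - 21/G + 4535*G/63)
(D(-121, -104) + S) + y(l(-13)) = ((¼)*(-104) - 8462) + ((4 - 1*(-13))² - 21/(4 - 1*(-13)) + 4535*(4 - 1*(-13))/63) = (-26 - 8462) + ((4 + 13)² - 21/(4 + 13) + 4535*(4 + 13)/63) = -8488 + (17² - 21/17 + (4535/63)*17) = -8488 + (289 - 21*1/17 + 77095/63) = -8488 + (289 - 21/17 + 77095/63) = -8488 + 1618811/1071 = -7471837/1071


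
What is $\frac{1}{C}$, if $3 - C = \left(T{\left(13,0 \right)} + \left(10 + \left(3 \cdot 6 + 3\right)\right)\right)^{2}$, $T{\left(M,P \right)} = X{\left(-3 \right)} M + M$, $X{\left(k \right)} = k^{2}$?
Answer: $- \frac{1}{25918} \approx -3.8583 \cdot 10^{-5}$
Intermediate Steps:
$T{\left(M,P \right)} = 10 M$ ($T{\left(M,P \right)} = \left(-3\right)^{2} M + M = 9 M + M = 10 M$)
$C = -25918$ ($C = 3 - \left(10 \cdot 13 + \left(10 + \left(3 \cdot 6 + 3\right)\right)\right)^{2} = 3 - \left(130 + \left(10 + \left(18 + 3\right)\right)\right)^{2} = 3 - \left(130 + \left(10 + 21\right)\right)^{2} = 3 - \left(130 + 31\right)^{2} = 3 - 161^{2} = 3 - 25921 = -25918$)
$\frac{1}{C} = \frac{1}{-25918} = - \frac{1}{25918}$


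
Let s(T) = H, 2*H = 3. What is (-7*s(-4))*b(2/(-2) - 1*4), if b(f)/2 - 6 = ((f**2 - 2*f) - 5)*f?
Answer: 3024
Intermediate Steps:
H = 3/2 (H = (1/2)*3 = 3/2 ≈ 1.5000)
s(T) = 3/2
b(f) = 12 + 2*f*(-5 + f**2 - 2*f) (b(f) = 12 + 2*(((f**2 - 2*f) - 5)*f) = 12 + 2*((-5 + f**2 - 2*f)*f) = 12 + 2*(f*(-5 + f**2 - 2*f)) = 12 + 2*f*(-5 + f**2 - 2*f))
(-7*s(-4))*b(2/(-2) - 1*4) = (-7*3/2)*(12 - 10*(2/(-2) - 1*4) - 4*(2/(-2) - 1*4)**2 + 2*(2/(-2) - 1*4)**3) = -21*(12 - 10*(2*(-1/2) - 4) - 4*(2*(-1/2) - 4)**2 + 2*(2*(-1/2) - 4)**3)/2 = -21*(12 - 10*(-1 - 4) - 4*(-1 - 4)**2 + 2*(-1 - 4)**3)/2 = -21*(12 - 10*(-5) - 4*(-5)**2 + 2*(-5)**3)/2 = -21*(12 + 50 - 4*25 + 2*(-125))/2 = -21*(12 + 50 - 100 - 250)/2 = -21/2*(-288) = 3024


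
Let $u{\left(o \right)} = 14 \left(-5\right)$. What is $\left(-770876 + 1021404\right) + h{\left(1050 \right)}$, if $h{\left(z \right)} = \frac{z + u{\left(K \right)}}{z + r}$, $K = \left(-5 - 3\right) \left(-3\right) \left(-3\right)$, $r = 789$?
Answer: $\frac{460721972}{1839} \approx 2.5053 \cdot 10^{5}$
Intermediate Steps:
$K = -72$ ($K = \left(-8\right) \left(-3\right) \left(-3\right) = 24 \left(-3\right) = -72$)
$u{\left(o \right)} = -70$
$h{\left(z \right)} = \frac{-70 + z}{789 + z}$ ($h{\left(z \right)} = \frac{z - 70}{z + 789} = \frac{-70 + z}{789 + z}$)
$\left(-770876 + 1021404\right) + h{\left(1050 \right)} = \left(-770876 + 1021404\right) + \frac{-70 + 1050}{789 + 1050} = 250528 + \frac{1}{1839} \cdot 980 = 250528 + \frac{980}{1839} = \frac{460721972}{1839}$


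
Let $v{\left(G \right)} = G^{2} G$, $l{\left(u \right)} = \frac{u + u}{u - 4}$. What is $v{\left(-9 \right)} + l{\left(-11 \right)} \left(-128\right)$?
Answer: $- \frac{13751}{15} \approx -916.73$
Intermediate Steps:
$l{\left(u \right)} = \frac{2 u}{-4 + u}$
$v{\left(G \right)} = G^{3}$
$v{\left(-9 \right)} + l{\left(-11 \right)} \left(-128\right) = \left(-9\right)^{3} + 2 \left(-11\right) \frac{1}{-4 - 11} \left(-128\right) = -729 + 2 \left(-11\right) \frac{1}{-15} \left(-128\right) = -729 + 2 \left(-11\right) \left(- \frac{1}{15}\right) \left(-128\right) = -729 + \frac{22}{15} \left(-128\right) = -729 - \frac{2816}{15} = - \frac{13751}{15}$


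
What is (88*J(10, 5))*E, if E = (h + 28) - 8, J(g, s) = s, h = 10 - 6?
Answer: 10560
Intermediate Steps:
h = 4
E = 24 (E = (4 + 28) - 8 = 32 - 8 = 24)
(88*J(10, 5))*E = (88*5)*24 = 440*24 = 10560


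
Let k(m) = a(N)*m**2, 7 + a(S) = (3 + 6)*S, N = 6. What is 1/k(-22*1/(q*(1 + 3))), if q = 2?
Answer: 16/5687 ≈ 0.0028134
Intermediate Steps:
a(S) = -7 + 9*S (a(S) = -7 + (3 + 6)*S = -7 + 9*S)
k(m) = 47*m**2 (k(m) = (-7 + 9*6)*m**2 = (-7 + 54)*m**2 = 47*m**2)
1/k(-22*1/(q*(1 + 3))) = 1/(47*(-22*1/(2*(1 + 3)))**2) = 1/(47*(-22/(2*4))**2) = 1/(47*(-22/8)**2) = 1/(47*(-22*1/8)**2) = 1/(47*(-11/4)**2) = 1/(47*(121/16)) = 1/(5687/16) = 16/5687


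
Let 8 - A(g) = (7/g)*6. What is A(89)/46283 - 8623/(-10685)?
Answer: 35526908451/44013513095 ≈ 0.80718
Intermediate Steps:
A(g) = 8 - 42/g (A(g) = 8 - 7/g*6 = 8 - 42/g)
A(89)/46283 - 8623/(-10685) = (8 - 42/89)/46283 - 8623/(-10685) = (8 - 42*1/89)*(1/46283) - 8623*(-1/10685) = (8 - 42/89)*(1/46283) + 8623/10685 = (670/89)*(1/46283) + 8623/10685 = 670/4119187 + 8623/10685 = 35526908451/44013513095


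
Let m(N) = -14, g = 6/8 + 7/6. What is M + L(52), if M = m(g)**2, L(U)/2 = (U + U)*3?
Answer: 820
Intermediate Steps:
L(U) = 12*U (L(U) = 2*((U + U)*3) = 2*((2*U)*3) = 2*(6*U) = 12*U)
g = 23/12 (g = 6*(1/8) + 7*(1/6) = 3/4 + 7/6 = 23/12 ≈ 1.9167)
M = 196 (M = (-14)**2 = 196)
M + L(52) = 196 + 12*52 = 196 + 624 = 820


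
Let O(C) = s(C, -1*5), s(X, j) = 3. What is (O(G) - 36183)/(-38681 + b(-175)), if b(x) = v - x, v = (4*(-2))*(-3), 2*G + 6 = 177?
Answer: 18090/19241 ≈ 0.94018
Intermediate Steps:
G = 171/2 (G = -3 + (½)*177 = -3 + 177/2 = 171/2 ≈ 85.500)
v = 24 (v = -8*(-3) = 24)
O(C) = 3
b(x) = 24 - x
(O(G) - 36183)/(-38681 + b(-175)) = (3 - 36183)/(-38681 + (24 - 1*(-175))) = -36180/(-38681 + (24 + 175)) = -36180/(-38681 + 199) = -36180/(-38482) = -36180*(-1/38482) = 18090/19241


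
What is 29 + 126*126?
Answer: 15905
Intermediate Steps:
29 + 126*126 = 29 + 15876 = 15905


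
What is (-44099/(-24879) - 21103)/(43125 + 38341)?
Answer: -11412553/44060709 ≈ -0.25902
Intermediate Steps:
(-44099/(-24879) - 21103)/(43125 + 38341) = (-44099*(-1/24879) - 21103)/81466 = (44099/24879 - 21103)*(1/81466) = -524977438/24879*1/81466 = -11412553/44060709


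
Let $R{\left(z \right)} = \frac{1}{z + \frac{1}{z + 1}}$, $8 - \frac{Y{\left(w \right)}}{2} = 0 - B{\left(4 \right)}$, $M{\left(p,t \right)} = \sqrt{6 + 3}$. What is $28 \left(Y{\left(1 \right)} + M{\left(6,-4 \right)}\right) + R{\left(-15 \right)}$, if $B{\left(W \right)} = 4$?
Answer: $\frac{159502}{211} \approx 755.93$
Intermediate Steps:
$M{\left(p,t \right)} = 3$ ($M{\left(p,t \right)} = \sqrt{9} = 3$)
$Y{\left(w \right)} = 24$ ($Y{\left(w \right)} = 16 - 2 \left(0 - 4\right) = 16 - -8 = 16 + 8 = 24$)
$R{\left(z \right)} = \frac{1}{z + \frac{1}{1 + z}}$
$28 \left(Y{\left(1 \right)} + M{\left(6,-4 \right)}\right) + R{\left(-15 \right)} = 28 \left(24 + 3\right) + \frac{1 - 15}{1 - 15 + \left(-15\right)^{2}} = 28 \cdot 27 + \frac{1}{1 - 15 + 225} \left(-14\right) = 756 + \frac{1}{211} \left(-14\right) = 756 - \frac{14}{211} = \frac{159502}{211}$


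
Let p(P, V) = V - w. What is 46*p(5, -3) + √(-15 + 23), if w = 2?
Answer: -230 + 2*√2 ≈ -227.17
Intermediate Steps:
p(P, V) = -2 + V (p(P, V) = V - 1*2 = V - 2 = -2 + V)
46*p(5, -3) + √(-15 + 23) = 46*(-2 - 3) + √(-15 + 23) = 46*(-5) + √8 = -230 + 2*√2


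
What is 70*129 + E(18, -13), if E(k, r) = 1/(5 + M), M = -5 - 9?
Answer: 81269/9 ≈ 9029.9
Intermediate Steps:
M = -14
E(k, r) = -⅑ (E(k, r) = 1/(5 - 14) = 1/(-9) = -⅑)
70*129 + E(18, -13) = 70*129 - ⅑ = 9030 - ⅑ = 81269/9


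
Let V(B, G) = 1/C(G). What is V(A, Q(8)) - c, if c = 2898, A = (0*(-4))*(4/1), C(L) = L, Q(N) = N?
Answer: -23183/8 ≈ -2897.9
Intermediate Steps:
A = 0 (A = 0*(4*1) = 0*4 = 0)
V(B, G) = 1/G
V(A, Q(8)) - c = 1/8 - 1*2898 = ⅛ - 2898 = -23183/8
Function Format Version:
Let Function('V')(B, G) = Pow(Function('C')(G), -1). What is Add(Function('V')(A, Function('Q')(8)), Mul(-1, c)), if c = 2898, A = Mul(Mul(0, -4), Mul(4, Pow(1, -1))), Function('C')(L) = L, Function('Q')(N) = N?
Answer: Rational(-23183, 8) ≈ -2897.9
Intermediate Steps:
A = 0 (A = Mul(0, Mul(4, 1)) = Mul(0, 4) = 0)
Function('V')(B, G) = Pow(G, -1)
Add(Function('V')(A, Function('Q')(8)), Mul(-1, c)) = Add(Pow(8, -1), Mul(-1, 2898)) = Add(Rational(1, 8), -2898) = Rational(-23183, 8)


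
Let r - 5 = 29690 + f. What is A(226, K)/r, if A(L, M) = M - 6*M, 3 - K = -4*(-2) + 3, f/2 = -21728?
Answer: -40/13761 ≈ -0.0029068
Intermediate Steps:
f = -43456 (f = 2*(-21728) = -43456)
K = -8 (K = 3 - (-4*(-2) + 3) = 3 - (8 + 3) = 3 - 1*11 = 3 - 11 = -8)
A(L, M) = -5*M
r = -13761 (r = 5 + (29690 - 43456) = 5 - 13766 = -13761)
A(226, K)/r = -5*(-8)/(-13761) = 40*(-1/13761) = -40/13761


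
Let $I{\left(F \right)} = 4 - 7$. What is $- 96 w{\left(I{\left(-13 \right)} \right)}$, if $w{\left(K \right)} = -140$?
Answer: $13440$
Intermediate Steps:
$I{\left(F \right)} = -3$ ($I{\left(F \right)} = 4 - 7 = -3$)
$- 96 w{\left(I{\left(-13 \right)} \right)} = \left(-96\right) \left(-140\right) = 13440$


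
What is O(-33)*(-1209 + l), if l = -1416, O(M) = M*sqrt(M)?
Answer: 86625*I*sqrt(33) ≈ 4.9762e+5*I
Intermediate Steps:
O(M) = M**(3/2)
O(-33)*(-1209 + l) = (-33)**(3/2)*(-1209 - 1416) = -33*I*sqrt(33)*(-2625) = 86625*I*sqrt(33)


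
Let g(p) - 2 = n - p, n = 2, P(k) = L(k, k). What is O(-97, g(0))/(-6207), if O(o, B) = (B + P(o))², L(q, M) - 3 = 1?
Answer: -64/6207 ≈ -0.010311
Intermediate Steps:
L(q, M) = 4 (L(q, M) = 3 + 1 = 4)
P(k) = 4
g(p) = 4 - p (g(p) = 2 + (2 - p) = 4 - p)
O(o, B) = (4 + B)² (O(o, B) = (B + 4)² = (4 + B)²)
O(-97, g(0))/(-6207) = (4 + (4 - 1*0))²/(-6207) = (4 + (4 + 0))²*(-1/6207) = (4 + 4)²*(-1/6207) = 8²*(-1/6207) = 64*(-1/6207) = -64/6207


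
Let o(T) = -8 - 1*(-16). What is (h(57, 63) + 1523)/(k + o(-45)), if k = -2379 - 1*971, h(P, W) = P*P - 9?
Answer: -4763/3342 ≈ -1.4252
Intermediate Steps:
h(P, W) = -9 + P² (h(P, W) = P² - 9 = -9 + P²)
o(T) = 8 (o(T) = -8 + 16 = 8)
k = -3350 (k = -2379 - 971 = -3350)
(h(57, 63) + 1523)/(k + o(-45)) = ((-9 + 57²) + 1523)/(-3350 + 8) = ((-9 + 3249) + 1523)/(-3342) = (3240 + 1523)*(-1/3342) = 4763*(-1/3342) = -4763/3342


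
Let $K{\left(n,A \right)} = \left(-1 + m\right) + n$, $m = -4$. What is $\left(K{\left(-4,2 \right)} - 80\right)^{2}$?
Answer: $7921$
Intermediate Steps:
$K{\left(n,A \right)} = -5 + n$ ($K{\left(n,A \right)} = \left(-1 - 4\right) + n = -5 + n$)
$\left(K{\left(-4,2 \right)} - 80\right)^{2} = \left(\left(-5 - 4\right) - 80\right)^{2} = \left(-9 - 80\right)^{2} = \left(-89\right)^{2} = 7921$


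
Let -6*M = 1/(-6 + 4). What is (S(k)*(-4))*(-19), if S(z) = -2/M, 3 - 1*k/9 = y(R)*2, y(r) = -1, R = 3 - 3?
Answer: -1824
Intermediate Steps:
R = 0
k = 45 (k = 27 - (-9)*2 = 27 - 9*(-2) = 27 + 18 = 45)
M = 1/12 (M = -1/(6*(-6 + 4)) = -1/6/(-2) = -1/6*(-1/2) = 1/12 ≈ 0.083333)
S(z) = -24 (S(z) = -2/1/12 = -2*12 = -24)
(S(k)*(-4))*(-19) = -24*(-4)*(-19) = 96*(-19) = -1824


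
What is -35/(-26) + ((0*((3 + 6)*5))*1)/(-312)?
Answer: 35/26 ≈ 1.3462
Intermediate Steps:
-35/(-26) + ((0*((3 + 6)*5))*1)/(-312) = -35*(-1/26) + ((0*(9*5))*1)*(-1/312) = 35/26 + ((0*45)*1)*(-1/312) = 35/26 + (0*1)*(-1/312) = 35/26 + 0*(-1/312) = 35/26 + 0 = 35/26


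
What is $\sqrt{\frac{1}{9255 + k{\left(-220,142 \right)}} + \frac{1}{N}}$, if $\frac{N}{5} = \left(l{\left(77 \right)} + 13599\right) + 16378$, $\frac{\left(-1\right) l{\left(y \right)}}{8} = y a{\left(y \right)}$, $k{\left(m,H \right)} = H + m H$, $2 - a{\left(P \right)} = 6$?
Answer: $\frac{i \sqrt{55256523995670}}{1181014605} \approx 0.0062941 i$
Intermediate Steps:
$a{\left(P \right)} = -4$ ($a{\left(P \right)} = 2 - 6 = -4$)
$k{\left(m,H \right)} = H + H m$
$l{\left(y \right)} = 32 y$ ($l{\left(y \right)} = - 8 y \left(-4\right) = - 8 \left(- 4 y\right) = 32 y$)
$N = 162205$ ($N = 5 \left(\left(32 \cdot 77 + 13599\right) + 16378\right) = 5 \left(\left(2464 + 13599\right) + 16378\right) = 5 \left(16063 + 16378\right) = 5 \cdot 32441 = 162205$)
$\sqrt{\frac{1}{9255 + k{\left(-220,142 \right)}} + \frac{1}{N}} = \sqrt{\frac{1}{9255 + 142 \left(1 - 220\right)} + \frac{1}{162205}} = \sqrt{\frac{1}{9255 + 142 \left(-219\right)} + \frac{1}{162205}} = \sqrt{\frac{1}{9255 - 31098} + \frac{1}{162205}} = \sqrt{\frac{1}{-21843} + \frac{1}{162205}} = \sqrt{- \frac{1}{21843} + \frac{1}{162205}} = \sqrt{- \frac{140362}{3543043815}} = \frac{i \sqrt{55256523995670}}{1181014605}$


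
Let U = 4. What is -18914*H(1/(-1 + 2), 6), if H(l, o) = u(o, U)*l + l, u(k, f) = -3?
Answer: 37828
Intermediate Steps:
H(l, o) = -2*l (H(l, o) = -3*l + l = -2*l)
-18914*H(1/(-1 + 2), 6) = -(-37828)/(-1 + 2) = -(-37828)/1 = -(-37828) = -18914*(-2) = 37828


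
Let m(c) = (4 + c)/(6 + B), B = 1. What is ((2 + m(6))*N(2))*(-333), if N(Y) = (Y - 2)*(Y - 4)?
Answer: 0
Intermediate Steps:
N(Y) = (-4 + Y)*(-2 + Y) (N(Y) = (-2 + Y)*(-4 + Y) = (-4 + Y)*(-2 + Y))
m(c) = 4/7 + c/7 (m(c) = (4 + c)/(6 + 1) = (4 + c)/7 = (4 + c)*(⅐) = 4/7 + c/7)
((2 + m(6))*N(2))*(-333) = ((2 + (4/7 + (⅐)*6))*(8 + 2² - 6*2))*(-333) = ((2 + (4/7 + 6/7))*(8 + 4 - 12))*(-333) = ((2 + 10/7)*0)*(-333) = ((24/7)*0)*(-333) = 0*(-333) = 0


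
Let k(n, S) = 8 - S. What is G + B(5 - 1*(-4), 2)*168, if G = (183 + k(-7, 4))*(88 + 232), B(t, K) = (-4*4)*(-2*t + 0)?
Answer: 108224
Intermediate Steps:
B(t, K) = 32*t (B(t, K) = -(-32)*t = 32*t)
G = 59840 (G = (183 + (8 - 1*4))*(88 + 232) = (183 + (8 - 4))*320 = (183 + 4)*320 = 187*320 = 59840)
G + B(5 - 1*(-4), 2)*168 = 59840 + (32*(5 - 1*(-4)))*168 = 59840 + (32*(5 + 4))*168 = 59840 + (32*9)*168 = 59840 + 288*168 = 59840 + 48384 = 108224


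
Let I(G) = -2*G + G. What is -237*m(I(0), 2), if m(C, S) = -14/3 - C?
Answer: 1106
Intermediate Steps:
I(G) = -G
m(C, S) = -14/3 - C (m(C, S) = -14*1/3 - C = -14/3 - C)
-237*m(I(0), 2) = -237*(-14/3 - (-1)*0) = -237*(-14/3 - 1*0) = -237*(-14/3 + 0) = -237*(-14/3) = 1106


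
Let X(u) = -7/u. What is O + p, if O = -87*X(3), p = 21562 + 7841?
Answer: 29606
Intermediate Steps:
p = 29403
O = 203 (O = -(-609)/3 = -87*(-7/3) = 203)
O + p = 203 + 29403 = 29606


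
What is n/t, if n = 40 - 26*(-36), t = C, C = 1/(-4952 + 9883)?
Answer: 4812656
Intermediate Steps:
C = 1/4931 ≈ 0.00020280
t = 1/4931 ≈ 0.00020280
n = 976 (n = 40 + 936 = 976)
n/t = 976/(1/4931) = 976*4931 = 4812656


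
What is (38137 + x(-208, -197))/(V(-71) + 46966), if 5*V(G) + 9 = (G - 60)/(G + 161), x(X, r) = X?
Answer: 17068050/21133759 ≈ 0.80762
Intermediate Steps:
V(G) = -9/5 + (-60 + G)/(5*(161 + G)) (V(G) = -9/5 + ((G - 60)/(G + 161))/5 = -9/5 + ((-60 + G)/(161 + G))/5 = -9/5 + (-60 + G)/(5*(161 + G)))
(38137 + x(-208, -197))/(V(-71) + 46966) = (38137 - 208)/((-1509 - 8*(-71))/(5*(161 - 71)) + 46966) = 37929/((⅕)*(-1509 + 568)/90 + 46966) = 37929/((⅕)*(1/90)*(-941) + 46966) = 37929/(-941/450 + 46966) = 37929/(21133759/450) = 37929*(450/21133759) = 17068050/21133759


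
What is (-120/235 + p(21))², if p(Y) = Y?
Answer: 927369/2209 ≈ 419.81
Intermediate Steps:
(-120/235 + p(21))² = (-120/235 + 21)² = (-120*1/235 + 21)² = (-24/47 + 21)² = (963/47)² = 927369/2209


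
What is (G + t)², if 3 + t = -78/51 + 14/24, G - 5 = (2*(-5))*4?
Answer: 63123025/41616 ≈ 1516.8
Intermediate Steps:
G = -35 (G = 5 + (2*(-5))*4 = 5 - 10*4 = 5 - 40 = -35)
t = -805/204 (t = -3 + (-78/51 + 14/24) = -3 + (-78*1/51 + 14*(1/24)) = -3 + (-26/17 + 7/12) = -3 - 193/204 = -805/204 ≈ -3.9461)
(G + t)² = (-35 - 805/204)² = (-7945/204)² = 63123025/41616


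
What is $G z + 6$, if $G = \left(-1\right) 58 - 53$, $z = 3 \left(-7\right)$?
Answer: $2337$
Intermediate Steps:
$z = -21$
$G = -111$ ($G = -58 - 53 = -111$)
$G z + 6 = \left(-111\right) \left(-21\right) + 6 = 2331 + 6 = 2337$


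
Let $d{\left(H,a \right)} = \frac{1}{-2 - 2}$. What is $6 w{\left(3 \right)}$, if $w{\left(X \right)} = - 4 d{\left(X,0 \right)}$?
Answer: $6$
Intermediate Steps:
$d{\left(H,a \right)} = - \frac{1}{4}$ ($d{\left(H,a \right)} = \frac{1}{-4} = - \frac{1}{4}$)
$w{\left(X \right)} = 1$ ($w{\left(X \right)} = \left(-4\right) \left(- \frac{1}{4}\right) = 1$)
$6 w{\left(3 \right)} = 6 \cdot 1 = 6$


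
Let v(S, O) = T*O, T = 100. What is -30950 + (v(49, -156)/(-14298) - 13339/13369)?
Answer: -986012248087/31858327 ≈ -30950.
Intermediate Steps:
v(S, O) = 100*O
-30950 + (v(49, -156)/(-14298) - 13339/13369) = -30950 + ((100*(-156))/(-14298) - 13339/13369) = -30950 + (-15600*(-1/14298) - 13339*1/13369) = -30950 + (2600/2383 - 13339/13369) = -30950 + 2972563/31858327 = -986012248087/31858327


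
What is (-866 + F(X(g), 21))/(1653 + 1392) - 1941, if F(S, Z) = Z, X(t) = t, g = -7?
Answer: -1182238/609 ≈ -1941.3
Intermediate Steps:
(-866 + F(X(g), 21))/(1653 + 1392) - 1941 = (-866 + 21)/(1653 + 1392) - 1941 = -845/3045 - 1941 = -845*1/3045 - 1941 = -169/609 - 1941 = -1182238/609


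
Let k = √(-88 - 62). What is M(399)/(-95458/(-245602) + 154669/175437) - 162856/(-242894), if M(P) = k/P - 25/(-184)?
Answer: 475442947129419859/611548438118161616 + 5129485485*I*√6/519971868398 ≈ 0.77744 + 0.024164*I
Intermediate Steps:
k = 5*I*√6 (k = √(-150) = 5*I*√6 ≈ 12.247*I)
M(P) = 25/184 + 5*I*√6/P (M(P) = (5*I*√6)/P - 25/(-184) = 5*I*√6/P - 25*(-1/184) = 5*I*√6/P + 25/184 = 25/184 + 5*I*√6/P)
M(399)/(-95458/(-245602) + 154669/175437) - 162856/(-242894) = (25/184 + 5*I*√6/399)/(-95458/(-245602) + 154669/175437) - 162856/(-242894) = (25/184 + 5*I*√6*(1/399))/(-95458*(-1/245602) + 154669*(1/175437)) - 162856*(-1/242894) = (25/184 + 5*I*√6/399)/(47729/122801 + 154669/175437) + 81428/121447 = (25/184 + 5*I*√6/399)/(27366940442/21543839037) + 81428/121447 = (25/184 + 5*I*√6/399)*(21543839037/27366940442) + 81428/121447 = (538595975925/5035517041328 + 5129485485*I*√6/519971868398) + 81428/121447 = 475442947129419859/611548438118161616 + 5129485485*I*√6/519971868398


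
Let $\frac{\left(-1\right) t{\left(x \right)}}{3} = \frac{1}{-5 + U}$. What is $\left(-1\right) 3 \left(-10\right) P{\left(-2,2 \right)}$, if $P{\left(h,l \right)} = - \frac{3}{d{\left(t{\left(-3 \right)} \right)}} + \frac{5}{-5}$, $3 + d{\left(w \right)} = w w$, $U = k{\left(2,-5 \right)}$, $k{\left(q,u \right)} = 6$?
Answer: $-45$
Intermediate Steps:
$U = 6$
$t{\left(x \right)} = -3$ ($t{\left(x \right)} = - \frac{3}{-5 + 6} = - \frac{3}{1} = \left(-3\right) 1 = -3$)
$d{\left(w \right)} = -3 + w^{2}$ ($d{\left(w \right)} = -3 + w w = -3 + w^{2}$)
$P{\left(h,l \right)} = - \frac{3}{2}$ ($P{\left(h,l \right)} = - \frac{3}{-3 + \left(-3\right)^{2}} + \frac{5}{-5} = - \frac{3}{-3 + 9} + 5 \left(- \frac{1}{5}\right) = - \frac{3}{6} - 1 = \left(-3\right) \frac{1}{6} - 1 = - \frac{1}{2} - 1 = - \frac{3}{2}$)
$\left(-1\right) 3 \left(-10\right) P{\left(-2,2 \right)} = \left(-1\right) 3 \left(-10\right) \left(- \frac{3}{2}\right) = \left(-3\right) \left(-10\right) \left(- \frac{3}{2}\right) = 30 \left(- \frac{3}{2}\right) = -45$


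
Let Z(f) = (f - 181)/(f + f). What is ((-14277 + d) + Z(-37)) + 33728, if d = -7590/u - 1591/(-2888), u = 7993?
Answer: 16615274874955/854100008 ≈ 19454.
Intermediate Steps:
d = -9203057/23083784 (d = -7590/7993 - 1591/(-2888) = -7590*1/7993 - 1591*(-1/2888) = -7590/7993 + 1591/2888 = -9203057/23083784 ≈ -0.39868)
Z(f) = (-181 + f)/(2*f) (Z(f) = (-181 + f)/((2*f)) = (-181 + f)*(1/(2*f)) = (-181 + f)/(2*f))
((-14277 + d) + Z(-37)) + 33728 = ((-14277 - 9203057/23083784) + (1/2)*(-181 - 37)/(-37)) + 33728 = (-329576387225/23083784 + (1/2)*(-1/37)*(-218)) + 33728 = (-329576387225/23083784 + 109/37) + 33728 = -12191810194869/854100008 + 33728 = 16615274874955/854100008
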